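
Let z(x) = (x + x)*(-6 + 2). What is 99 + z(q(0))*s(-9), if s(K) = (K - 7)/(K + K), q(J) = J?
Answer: 99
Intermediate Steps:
s(K) = (-7 + K)/(2*K) (s(K) = (-7 + K)/((2*K)) = (-7 + K)*(1/(2*K)) = (-7 + K)/(2*K))
z(x) = -8*x (z(x) = (2*x)*(-4) = -8*x)
99 + z(q(0))*s(-9) = 99 + (-8*0)*((½)*(-7 - 9)/(-9)) = 99 + 0*((½)*(-⅑)*(-16)) = 99 + 0*(8/9) = 99 + 0 = 99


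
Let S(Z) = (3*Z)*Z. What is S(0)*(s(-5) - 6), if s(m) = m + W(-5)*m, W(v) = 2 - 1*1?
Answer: 0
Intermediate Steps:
W(v) = 1 (W(v) = 2 - 1 = 1)
s(m) = 2*m (s(m) = m + 1*m = m + m = 2*m)
S(Z) = 3*Z**2
S(0)*(s(-5) - 6) = (3*0**2)*(2*(-5) - 6) = (3*0)*(-10 - 6) = 0*(-16) = 0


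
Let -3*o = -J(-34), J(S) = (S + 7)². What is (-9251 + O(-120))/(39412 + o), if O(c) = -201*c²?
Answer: -2903651/39655 ≈ -73.223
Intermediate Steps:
J(S) = (7 + S)²
o = 243 (o = -(-1)*(7 - 34)²/3 = -(-1)*(-27)²/3 = -(-1)*729/3 = -⅓*(-729) = 243)
(-9251 + O(-120))/(39412 + o) = (-9251 - 201*(-120)²)/(39412 + 243) = (-9251 - 201*14400)/39655 = (-9251 - 2894400)*(1/39655) = -2903651*1/39655 = -2903651/39655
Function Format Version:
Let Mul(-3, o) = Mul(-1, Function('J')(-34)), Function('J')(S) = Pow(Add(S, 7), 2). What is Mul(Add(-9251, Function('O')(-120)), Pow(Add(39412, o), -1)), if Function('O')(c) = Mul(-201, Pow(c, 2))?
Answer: Rational(-2903651, 39655) ≈ -73.223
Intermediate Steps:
Function('J')(S) = Pow(Add(7, S), 2)
o = 243 (o = Mul(Rational(-1, 3), Mul(-1, Pow(Add(7, -34), 2))) = Mul(Rational(-1, 3), Mul(-1, Pow(-27, 2))) = Mul(Rational(-1, 3), Mul(-1, 729)) = Mul(Rational(-1, 3), -729) = 243)
Mul(Add(-9251, Function('O')(-120)), Pow(Add(39412, o), -1)) = Mul(Add(-9251, Mul(-201, Pow(-120, 2))), Pow(Add(39412, 243), -1)) = Mul(Add(-9251, Mul(-201, 14400)), Pow(39655, -1)) = Mul(Add(-9251, -2894400), Rational(1, 39655)) = Mul(-2903651, Rational(1, 39655)) = Rational(-2903651, 39655)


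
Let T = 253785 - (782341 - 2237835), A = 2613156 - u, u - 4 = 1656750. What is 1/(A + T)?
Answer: 1/2665681 ≈ 3.7514e-7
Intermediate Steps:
u = 1656754 (u = 4 + 1656750 = 1656754)
A = 956402 (A = 2613156 - 1*1656754 = 2613156 - 1656754 = 956402)
T = 1709279 (T = 253785 - 1*(-1455494) = 253785 + 1455494 = 1709279)
1/(A + T) = 1/(956402 + 1709279) = 1/2665681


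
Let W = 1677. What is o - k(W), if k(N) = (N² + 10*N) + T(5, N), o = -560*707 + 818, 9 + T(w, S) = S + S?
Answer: -3227546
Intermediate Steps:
T(w, S) = -9 + 2*S (T(w, S) = -9 + (S + S) = -9 + 2*S)
o = -395102 (o = -395920 + 818 = -395102)
k(N) = -9 + N² + 12*N (k(N) = (N² + 10*N) + (-9 + 2*N) = -9 + N² + 12*N)
o - k(W) = -395102 - (-9 + 1677² + 12*1677) = -395102 - (-9 + 2812329 + 20124) = -395102 - 1*2832444 = -395102 - 2832444 = -3227546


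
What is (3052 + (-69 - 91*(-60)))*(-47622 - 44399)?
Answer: -776933303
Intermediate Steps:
(3052 + (-69 - 91*(-60)))*(-47622 - 44399) = (3052 + (-69 + 5460))*(-92021) = (3052 + 5391)*(-92021) = 8443*(-92021) = -776933303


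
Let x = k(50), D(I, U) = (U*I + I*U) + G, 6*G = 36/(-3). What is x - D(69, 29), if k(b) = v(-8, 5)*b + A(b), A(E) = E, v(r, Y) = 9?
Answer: -3500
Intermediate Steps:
G = -2 (G = (36/(-3))/6 = (36*(-⅓))/6 = (⅙)*(-12) = -2)
D(I, U) = -2 + 2*I*U (D(I, U) = (U*I + I*U) - 2 = (I*U + I*U) - 2 = 2*I*U - 2 = -2 + 2*I*U)
k(b) = 10*b (k(b) = 9*b + b = 10*b)
x = 500 (x = 10*50 = 500)
x - D(69, 29) = 500 - (-2 + 2*69*29) = 500 - (-2 + 4002) = 500 - 1*4000 = 500 - 4000 = -3500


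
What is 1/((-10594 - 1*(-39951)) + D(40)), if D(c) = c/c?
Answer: 1/29358 ≈ 3.4062e-5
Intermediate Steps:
D(c) = 1
1/((-10594 - 1*(-39951)) + D(40)) = 1/((-10594 - 1*(-39951)) + 1) = 1/((-10594 + 39951) + 1) = 1/(29357 + 1) = 1/29358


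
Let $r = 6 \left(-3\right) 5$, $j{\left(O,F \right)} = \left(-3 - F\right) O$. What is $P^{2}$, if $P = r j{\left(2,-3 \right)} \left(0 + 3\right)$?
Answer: $0$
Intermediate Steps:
$j{\left(O,F \right)} = O \left(-3 - F\right)$
$r = -90$ ($r = \left(-18\right) 5 = -90$)
$P = 0$ ($P = - 90 \left(\left(-1\right) 2 \left(3 - 3\right)\right) \left(0 + 3\right) = - 90 \left(\left(-1\right) 2 \cdot 0\right) 3 = \left(-90\right) 0 \cdot 3 = 0 \cdot 3 = 0$)
$P^{2} = 0^{2} = 0$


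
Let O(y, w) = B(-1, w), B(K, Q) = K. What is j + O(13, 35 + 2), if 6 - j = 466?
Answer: -461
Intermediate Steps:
j = -460 (j = 6 - 1*466 = 6 - 466 = -460)
O(y, w) = -1
j + O(13, 35 + 2) = -460 - 1 = -461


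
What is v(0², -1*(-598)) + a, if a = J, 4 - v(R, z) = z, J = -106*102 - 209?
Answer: -11615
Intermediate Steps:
J = -11021 (J = -10812 - 209 = -11021)
v(R, z) = 4 - z
a = -11021
v(0², -1*(-598)) + a = (4 - (-1)*(-598)) - 11021 = (4 - 1*598) - 11021 = (4 - 598) - 11021 = -594 - 11021 = -11615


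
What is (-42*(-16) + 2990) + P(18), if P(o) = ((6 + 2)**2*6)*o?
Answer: 10574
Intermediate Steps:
P(o) = 384*o (P(o) = (8**2*6)*o = (64*6)*o = 384*o)
(-42*(-16) + 2990) + P(18) = (-42*(-16) + 2990) + 384*18 = (672 + 2990) + 6912 = 3662 + 6912 = 10574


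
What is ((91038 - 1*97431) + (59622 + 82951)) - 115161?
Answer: 21019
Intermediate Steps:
((91038 - 1*97431) + (59622 + 82951)) - 115161 = ((91038 - 97431) + 142573) - 115161 = (-6393 + 142573) - 115161 = 136180 - 115161 = 21019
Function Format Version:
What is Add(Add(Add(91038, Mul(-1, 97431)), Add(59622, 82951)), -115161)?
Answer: 21019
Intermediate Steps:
Add(Add(Add(91038, Mul(-1, 97431)), Add(59622, 82951)), -115161) = Add(Add(Add(91038, -97431), 142573), -115161) = Add(Add(-6393, 142573), -115161) = Add(136180, -115161) = 21019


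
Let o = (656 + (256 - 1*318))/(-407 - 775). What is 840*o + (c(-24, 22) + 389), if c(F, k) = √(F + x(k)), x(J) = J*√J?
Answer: -6527/197 + √(-24 + 22*√22) ≈ -24.233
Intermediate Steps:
x(J) = J^(3/2)
c(F, k) = √(F + k^(3/2))
o = -99/197 (o = (656 + (256 - 318))/(-1182) = (656 - 62)*(-1/1182) = 594*(-1/1182) = -99/197 ≈ -0.50254)
840*o + (c(-24, 22) + 389) = 840*(-99/197) + (√(-24 + 22^(3/2)) + 389) = -83160/197 + (√(-24 + 22*√22) + 389) = -83160/197 + (389 + √(-24 + 22*√22)) = -6527/197 + √(-24 + 22*√22)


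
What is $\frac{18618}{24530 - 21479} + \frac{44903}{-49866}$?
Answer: $\frac{87934015}{16904574} \approx 5.2018$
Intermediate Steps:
$\frac{18618}{24530 - 21479} + \frac{44903}{-49866} = \frac{18618}{24530 - 21479} + 44903 \left(- \frac{1}{49866}\right) = \frac{18618}{3051} - \frac{44903}{49866} = 18618 \cdot \frac{1}{3051} - \frac{44903}{49866} = \frac{6206}{1017} - \frac{44903}{49866} = \frac{87934015}{16904574}$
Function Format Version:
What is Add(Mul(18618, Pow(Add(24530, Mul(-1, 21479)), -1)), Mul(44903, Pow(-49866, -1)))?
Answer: Rational(87934015, 16904574) ≈ 5.2018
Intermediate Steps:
Add(Mul(18618, Pow(Add(24530, Mul(-1, 21479)), -1)), Mul(44903, Pow(-49866, -1))) = Add(Mul(18618, Pow(Add(24530, -21479), -1)), Mul(44903, Rational(-1, 49866))) = Add(Mul(18618, Pow(3051, -1)), Rational(-44903, 49866)) = Add(Mul(18618, Rational(1, 3051)), Rational(-44903, 49866)) = Add(Rational(6206, 1017), Rational(-44903, 49866)) = Rational(87934015, 16904574)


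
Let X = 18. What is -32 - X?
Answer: -50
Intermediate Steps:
-32 - X = -32 - 1*18 = -32 - 18 = -50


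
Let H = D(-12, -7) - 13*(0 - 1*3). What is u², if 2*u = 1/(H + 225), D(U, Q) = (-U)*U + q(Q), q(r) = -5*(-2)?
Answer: 1/67600 ≈ 1.4793e-5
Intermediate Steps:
q(r) = 10
D(U, Q) = 10 - U² (D(U, Q) = (-U)*U + 10 = -U² + 10 = 10 - U²)
H = -95 (H = (10 - 1*(-12)²) - 13*(0 - 1*3) = (10 - 1*144) - 13*(0 - 3) = (10 - 144) - 13*(-3) = -134 + 39 = -95)
u = 1/260 (u = 1/(2*(-95 + 225)) = (½)/130 = (½)*(1/130) = 1/260 ≈ 0.0038462)
u² = (1/260)² = 1/67600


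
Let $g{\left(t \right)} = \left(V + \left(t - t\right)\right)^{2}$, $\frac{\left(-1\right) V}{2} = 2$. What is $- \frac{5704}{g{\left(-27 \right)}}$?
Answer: $- \frac{713}{2} \approx -356.5$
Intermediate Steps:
$V = -4$ ($V = \left(-2\right) 2 = -4$)
$g{\left(t \right)} = 16$ ($g{\left(t \right)} = \left(-4 + \left(t - t\right)\right)^{2} = \left(-4 + 0\right)^{2} = \left(-4\right)^{2} = 16$)
$- \frac{5704}{g{\left(-27 \right)}} = - \frac{5704}{16} = \left(-5704\right) \frac{1}{16} = - \frac{713}{2}$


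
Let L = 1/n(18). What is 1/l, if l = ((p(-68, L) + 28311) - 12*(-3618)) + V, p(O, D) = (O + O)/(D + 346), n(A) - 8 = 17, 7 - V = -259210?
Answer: 8651/2862993144 ≈ 3.0217e-6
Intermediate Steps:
V = 259217 (V = 7 - 1*(-259210) = 7 + 259210 = 259217)
n(A) = 25 (n(A) = 8 + 17 = 25)
L = 1/25 ≈ 0.040000
p(O, D) = 2*O/(346 + D) (p(O, D) = (2*O)/(346 + D) = 2*O/(346 + D))
l = 2862993144/8651 (l = ((2*(-68)/(346 + 1/25) + 28311) - 12*(-3618)) + 259217 = ((2*(-68)/(8651/25) + 28311) + 43416) + 259217 = ((2*(-68)*(25/8651) + 28311) + 43416) + 259217 = ((-3400/8651 + 28311) + 43416) + 259217 = (244915061/8651 + 43416) + 259217 = 620506877/8651 + 259217 = 2862993144/8651 ≈ 3.3094e+5)
1/l = 1/(2862993144/8651) = 8651/2862993144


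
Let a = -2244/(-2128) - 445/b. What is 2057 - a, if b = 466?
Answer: 254965149/123956 ≈ 2056.9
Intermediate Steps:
a = 12343/123956 (a = -2244/(-2128) - 445/466 = -2244*(-1/2128) - 445*1/466 = 561/532 - 445/466 = 12343/123956 ≈ 0.099576)
2057 - a = 2057 - 1*12343/123956 = 2057 - 12343/123956 = 254965149/123956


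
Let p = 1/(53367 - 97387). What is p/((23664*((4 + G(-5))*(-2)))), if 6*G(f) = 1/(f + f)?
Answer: 1/8298791264 ≈ 1.2050e-10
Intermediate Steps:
G(f) = 1/(12*f) (G(f) = 1/(6*(f + f)) = 1/(6*((2*f))) = (1/(2*f))/6 = 1/(12*f))
p = -1/44020 (p = 1/(-44020) = -1/44020 ≈ -2.2717e-5)
p/((23664*((4 + G(-5))*(-2)))) = -(-1/(47328*(4 + (1/12)/(-5))))/44020 = -(-1/(47328*(4 + (1/12)*(-⅕))))/44020 = -(-1/(47328*(4 - 1/60)))/44020 = -1/(44020*(23664*((239/60)*(-2)))) = -1/(44020*(23664*(-239/30))) = -1/(44020*(-942616/5)) = -1/44020*(-5/942616) = 1/8298791264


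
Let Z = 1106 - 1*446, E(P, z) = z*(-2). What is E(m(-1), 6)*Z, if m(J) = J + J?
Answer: -7920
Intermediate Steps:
m(J) = 2*J
E(P, z) = -2*z
Z = 660 (Z = 1106 - 446 = 660)
E(m(-1), 6)*Z = -2*6*660 = -12*660 = -7920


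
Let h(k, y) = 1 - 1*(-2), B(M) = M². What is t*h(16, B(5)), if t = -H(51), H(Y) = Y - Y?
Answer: 0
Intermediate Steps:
H(Y) = 0
h(k, y) = 3 (h(k, y) = 1 + 2 = 3)
t = 0 (t = -1*0 = 0)
t*h(16, B(5)) = 0*3 = 0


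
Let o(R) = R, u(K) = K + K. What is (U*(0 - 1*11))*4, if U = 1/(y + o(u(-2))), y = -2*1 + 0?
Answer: 22/3 ≈ 7.3333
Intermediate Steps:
u(K) = 2*K
y = -2 (y = -2 + 0 = -2)
U = -⅙ (U = 1/(-2 + 2*(-2)) = 1/(-2 - 4) = 1/(-6) = -⅙ ≈ -0.16667)
(U*(0 - 1*11))*4 = -(0 - 1*11)/6*4 = -(0 - 11)/6*4 = -⅙*(-11)*4 = (11/6)*4 = 22/3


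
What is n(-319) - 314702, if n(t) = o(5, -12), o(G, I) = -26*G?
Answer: -314832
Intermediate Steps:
n(t) = -130 (n(t) = -26*5 = -130)
n(-319) - 314702 = -130 - 314702 = -314832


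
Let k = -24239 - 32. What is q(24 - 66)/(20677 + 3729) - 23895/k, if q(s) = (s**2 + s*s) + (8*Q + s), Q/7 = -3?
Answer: 331856274/296179013 ≈ 1.1205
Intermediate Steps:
Q = -21 (Q = 7*(-3) = -21)
q(s) = -168 + s + 2*s**2 (q(s) = (s**2 + s*s) + (8*(-21) + s) = (s**2 + s**2) + (-168 + s) = 2*s**2 + (-168 + s) = -168 + s + 2*s**2)
k = -24271
q(24 - 66)/(20677 + 3729) - 23895/k = (-168 + (24 - 66) + 2*(24 - 66)**2)/(20677 + 3729) - 23895/(-24271) = (-168 - 42 + 2*(-42)**2)/24406 - 23895*(-1/24271) = (-168 - 42 + 2*1764)*(1/24406) + 23895/24271 = (-168 - 42 + 3528)*(1/24406) + 23895/24271 = 3318*(1/24406) + 23895/24271 = 1659/12203 + 23895/24271 = 331856274/296179013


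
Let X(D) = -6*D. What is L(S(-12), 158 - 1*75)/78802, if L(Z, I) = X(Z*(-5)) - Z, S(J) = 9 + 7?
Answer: 232/39401 ≈ 0.0058882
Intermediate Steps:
S(J) = 16
L(Z, I) = 29*Z (L(Z, I) = -6*Z*(-5) - Z = -(-30)*Z - Z = 30*Z - Z = 29*Z)
L(S(-12), 158 - 1*75)/78802 = (29*16)/78802 = 464*(1/78802) = 232/39401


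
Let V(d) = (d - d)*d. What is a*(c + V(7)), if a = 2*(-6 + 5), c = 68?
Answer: -136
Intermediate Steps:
V(d) = 0 (V(d) = 0*d = 0)
a = -2 (a = 2*(-1) = -2)
a*(c + V(7)) = -2*(68 + 0) = -2*68 = -136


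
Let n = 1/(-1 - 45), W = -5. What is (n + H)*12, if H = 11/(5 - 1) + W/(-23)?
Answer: 813/23 ≈ 35.348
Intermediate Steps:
n = -1/46 (n = 1/(-46) = -1/46 ≈ -0.021739)
H = 273/92 (H = 11/(5 - 1) - 5/(-23) = 11/4 - 5*(-1/23) = 11*(¼) + 5/23 = 11/4 + 5/23 = 273/92 ≈ 2.9674)
(n + H)*12 = (-1/46 + 273/92)*12 = (271/92)*12 = 813/23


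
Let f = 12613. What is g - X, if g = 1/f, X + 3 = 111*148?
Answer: -207168524/12613 ≈ -16425.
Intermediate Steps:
X = 16425 (X = -3 + 111*148 = -3 + 16428 = 16425)
g = 1/12613 ≈ 7.9283e-5
g - X = 1/12613 - 1*16425 = 1/12613 - 16425 = -207168524/12613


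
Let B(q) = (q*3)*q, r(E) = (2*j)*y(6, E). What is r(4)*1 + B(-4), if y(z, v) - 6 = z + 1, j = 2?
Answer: 100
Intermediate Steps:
y(z, v) = 7 + z (y(z, v) = 6 + (z + 1) = 6 + (1 + z) = 7 + z)
r(E) = 52 (r(E) = (2*2)*(7 + 6) = 4*13 = 52)
B(q) = 3*q² (B(q) = (3*q)*q = 3*q²)
r(4)*1 + B(-4) = 52*1 + 3*(-4)² = 52 + 3*16 = 52 + 48 = 100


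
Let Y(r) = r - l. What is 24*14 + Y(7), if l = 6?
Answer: 337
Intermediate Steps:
Y(r) = -6 + r (Y(r) = r - 1*6 = r - 6 = -6 + r)
24*14 + Y(7) = 24*14 + (-6 + 7) = 336 + 1 = 337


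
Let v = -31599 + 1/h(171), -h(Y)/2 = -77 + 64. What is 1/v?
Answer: -26/821573 ≈ -3.1647e-5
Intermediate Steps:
h(Y) = 26 (h(Y) = -2*(-77 + 64) = -2*(-13) = 26)
v = -821573/26 (v = -31599 + 1/26 = -821573/26 ≈ -31599.)
1/v = 1/(-821573/26) = -26/821573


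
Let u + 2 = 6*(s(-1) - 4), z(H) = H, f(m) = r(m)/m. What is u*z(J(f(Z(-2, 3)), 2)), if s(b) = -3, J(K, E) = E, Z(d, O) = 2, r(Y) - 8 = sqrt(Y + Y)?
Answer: -88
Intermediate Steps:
r(Y) = 8 + sqrt(2)*sqrt(Y) (r(Y) = 8 + sqrt(Y + Y) = 8 + sqrt(2*Y) = 8 + sqrt(2)*sqrt(Y))
f(m) = (8 + sqrt(2)*sqrt(m))/m
u = -44 (u = -2 + 6*(-3 - 4) = -2 + 6*(-7) = -2 - 42 = -44)
u*z(J(f(Z(-2, 3)), 2)) = -44*2 = -88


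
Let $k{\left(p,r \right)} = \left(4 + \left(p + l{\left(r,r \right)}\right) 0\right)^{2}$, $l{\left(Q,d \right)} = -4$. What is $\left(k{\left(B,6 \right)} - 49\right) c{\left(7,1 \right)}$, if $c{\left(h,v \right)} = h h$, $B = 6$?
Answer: $-1617$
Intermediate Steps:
$k{\left(p,r \right)} = 16$ ($k{\left(p,r \right)} = \left(4 + \left(p - 4\right) 0\right)^{2} = \left(4 + \left(-4 + p\right) 0\right)^{2} = \left(4 + 0\right)^{2} = 4^{2} = 16$)
$c{\left(h,v \right)} = h^{2}$
$\left(k{\left(B,6 \right)} - 49\right) c{\left(7,1 \right)} = \left(16 - 49\right) 7^{2} = \left(-33\right) 49 = -1617$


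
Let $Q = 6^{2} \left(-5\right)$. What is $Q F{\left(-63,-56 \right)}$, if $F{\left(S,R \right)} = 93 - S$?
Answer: $-28080$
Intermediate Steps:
$Q = -180$ ($Q = 36 \left(-5\right) = -180$)
$Q F{\left(-63,-56 \right)} = - 180 \left(93 - -63\right) = - 180 \left(93 + 63\right) = \left(-180\right) 156 = -28080$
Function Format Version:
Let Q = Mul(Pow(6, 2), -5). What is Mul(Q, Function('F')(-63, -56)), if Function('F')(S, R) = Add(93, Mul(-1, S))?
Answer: -28080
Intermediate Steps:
Q = -180 (Q = Mul(36, -5) = -180)
Mul(Q, Function('F')(-63, -56)) = Mul(-180, Add(93, Mul(-1, -63))) = Mul(-180, Add(93, 63)) = Mul(-180, 156) = -28080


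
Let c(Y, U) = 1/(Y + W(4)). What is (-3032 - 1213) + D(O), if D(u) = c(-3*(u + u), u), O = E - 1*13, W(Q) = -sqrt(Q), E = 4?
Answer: -220739/52 ≈ -4245.0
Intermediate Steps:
O = -9 (O = 4 - 1*13 = 4 - 13 = -9)
c(Y, U) = 1/(-2 + Y) (c(Y, U) = 1/(Y - sqrt(4)) = 1/(Y - 1*2) = 1/(Y - 2) = 1/(-2 + Y))
D(u) = 1/(-2 - 6*u) (D(u) = 1/(-2 - 3*(u + u)) = 1/(-2 - 6*u))
(-3032 - 1213) + D(O) = (-3032 - 1213) - 1/(2 + 6*(-9)) = -4245 - 1/(2 - 54) = -4245 - 1/(-52) = -4245 - 1*(-1/52) = -4245 + 1/52 = -220739/52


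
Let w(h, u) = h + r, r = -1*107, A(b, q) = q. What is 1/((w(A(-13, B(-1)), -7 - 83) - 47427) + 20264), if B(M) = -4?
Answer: -1/27274 ≈ -3.6665e-5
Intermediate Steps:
r = -107
w(h, u) = -107 + h (w(h, u) = h - 107 = -107 + h)
1/((w(A(-13, B(-1)), -7 - 83) - 47427) + 20264) = 1/(((-107 - 4) - 47427) + 20264) = 1/((-111 - 47427) + 20264) = 1/(-47538 + 20264) = 1/(-27274) = -1/27274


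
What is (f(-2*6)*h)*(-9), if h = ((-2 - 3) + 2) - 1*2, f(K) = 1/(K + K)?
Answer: -15/8 ≈ -1.8750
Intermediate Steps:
f(K) = 1/(2*K)
h = -5 (h = (-5 + 2) - 2 = -3 - 2 = -5)
(f(-2*6)*h)*(-9) = ((1/(2*((-2*6))))*(-5))*(-9) = (((½)/(-12))*(-5))*(-9) = (((½)*(-1/12))*(-5))*(-9) = -1/24*(-5)*(-9) = (5/24)*(-9) = -15/8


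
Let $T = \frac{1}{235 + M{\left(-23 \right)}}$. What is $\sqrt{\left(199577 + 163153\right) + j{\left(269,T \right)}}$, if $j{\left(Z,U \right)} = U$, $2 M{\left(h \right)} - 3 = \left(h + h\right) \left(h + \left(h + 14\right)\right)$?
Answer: $\frac{2 \sqrt{343054165535}}{1945} \approx 602.27$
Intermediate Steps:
$M{\left(h \right)} = \frac{3}{2} + h \left(14 + 2 h\right)$ ($M{\left(h \right)} = \frac{3}{2} + \frac{\left(h + h\right) \left(h + \left(h + 14\right)\right)}{2} = \frac{3}{2} + \frac{2 h \left(h + \left(14 + h\right)\right)}{2} = \frac{3}{2} + \frac{2 h \left(14 + 2 h\right)}{2} = \frac{3}{2} + h \left(14 + 2 h\right)$)
$T = \frac{2}{1945}$ ($T = \frac{1}{235 + \left(\frac{3}{2} + 2 \left(-23\right)^{2} + 14 \left(-23\right)\right)} = \frac{1}{235 + \left(\frac{3}{2} + 2 \cdot 529 - 322\right)} = \frac{1}{235 + \left(\frac{3}{2} + 1058 - 322\right)} = \frac{1}{235 + \frac{1475}{2}} = \frac{1}{\frac{1945}{2}} = \frac{2}{1945} \approx 0.0010283$)
$\sqrt{\left(199577 + 163153\right) + j{\left(269,T \right)}} = \sqrt{\left(199577 + 163153\right) + \frac{2}{1945}} = \sqrt{362730 + \frac{2}{1945}} = \sqrt{\frac{705509852}{1945}} = \frac{2 \sqrt{343054165535}}{1945}$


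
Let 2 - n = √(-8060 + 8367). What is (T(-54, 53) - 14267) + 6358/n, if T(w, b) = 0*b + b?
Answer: -4319558/303 - 6358*√307/303 ≈ -14624.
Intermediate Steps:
n = 2 - √307 (n = 2 - √(-8060 + 8367) = 2 - √307 ≈ -15.521)
T(w, b) = b (T(w, b) = 0 + b = b)
(T(-54, 53) - 14267) + 6358/n = (53 - 14267) + 6358/(2 - √307) = -14214 + 6358/(2 - √307)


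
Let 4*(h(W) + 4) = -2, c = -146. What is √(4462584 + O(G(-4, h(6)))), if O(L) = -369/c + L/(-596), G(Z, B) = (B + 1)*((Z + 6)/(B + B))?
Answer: √19006730099608015/65262 ≈ 2112.5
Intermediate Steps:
h(W) = -9/2 (h(W) = -4 + (¼)*(-2) = -4 - ½ = -9/2)
G(Z, B) = (1 + B)*(6 + Z)/(2*B) (G(Z, B) = (1 + B)*((6 + Z)/((2*B))) = (1 + B)*((6 + Z)*(1/(2*B))) = (1 + B)*((6 + Z)/(2*B)) = (1 + B)*(6 + Z)/(2*B))
O(L) = 369/146 - L/596 (O(L) = -369/(-146) + L/(-596) = -369*(-1/146) + L*(-1/596) = 369/146 - L/596)
√(4462584 + O(G(-4, h(6)))) = √(4462584 + (369/146 - (6 - 4 - 9*(6 - 4)/2)/(1192*(-9/2)))) = √(4462584 + (369/146 - (-2)*(6 - 4 - 9/2*2)/(1192*9))) = √(4462584 + (369/146 - (-2)*(6 - 4 - 9)/(1192*9))) = √(4462584 + (369/146 - (-2)*(-7)/(1192*9))) = √(4462584 + (369/146 - 1/596*7/9)) = √(4462584 + (369/146 - 7/5364)) = √(4462584 + 989147/391572) = √(1747423931195/391572) = √19006730099608015/65262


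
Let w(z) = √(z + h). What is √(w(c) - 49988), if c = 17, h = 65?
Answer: √(-49988 + √82) ≈ 223.56*I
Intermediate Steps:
w(z) = √(65 + z) (w(z) = √(z + 65) = √(65 + z))
√(w(c) - 49988) = √(√(65 + 17) - 49988) = √(√82 - 49988) = √(-49988 + √82)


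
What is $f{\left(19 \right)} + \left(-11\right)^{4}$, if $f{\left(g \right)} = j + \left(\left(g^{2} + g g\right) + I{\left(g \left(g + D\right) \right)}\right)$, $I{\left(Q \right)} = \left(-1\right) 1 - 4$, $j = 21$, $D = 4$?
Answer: $15379$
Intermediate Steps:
$I{\left(Q \right)} = -5$ ($I{\left(Q \right)} = -1 - 4 = -5$)
$f{\left(g \right)} = 16 + 2 g^{2}$ ($f{\left(g \right)} = 21 - \left(5 - g^{2} - g g\right) = 21 + \left(\left(g^{2} + g^{2}\right) - 5\right) = 21 + \left(2 g^{2} - 5\right) = 21 + \left(-5 + 2 g^{2}\right) = 16 + 2 g^{2}$)
$f{\left(19 \right)} + \left(-11\right)^{4} = \left(16 + 2 \cdot 19^{2}\right) + \left(-11\right)^{4} = \left(16 + 2 \cdot 361\right) + 14641 = \left(16 + 722\right) + 14641 = 738 + 14641 = 15379$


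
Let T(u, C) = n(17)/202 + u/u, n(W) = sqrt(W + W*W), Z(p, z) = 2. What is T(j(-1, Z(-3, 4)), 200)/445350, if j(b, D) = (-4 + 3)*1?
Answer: 1/445350 + sqrt(34)/29986900 ≈ 2.4399e-6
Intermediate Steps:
j(b, D) = -1 (j(b, D) = -1*1 = -1)
n(W) = sqrt(W + W**2)
T(u, C) = 1 + 3*sqrt(34)/202 (T(u, C) = sqrt(17*(1 + 17))/202 + u/u = sqrt(17*18)*(1/202) + 1 = sqrt(306)*(1/202) + 1 = (3*sqrt(34))*(1/202) + 1 = 3*sqrt(34)/202 + 1 = 1 + 3*sqrt(34)/202)
T(j(-1, Z(-3, 4)), 200)/445350 = (1 + 3*sqrt(34)/202)/445350 = (1 + 3*sqrt(34)/202)*(1/445350) = 1/445350 + sqrt(34)/29986900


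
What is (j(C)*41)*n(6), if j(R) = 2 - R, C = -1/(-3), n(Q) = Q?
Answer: 410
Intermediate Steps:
C = ⅓ (C = -1*(-⅓) = ⅓ ≈ 0.33333)
(j(C)*41)*n(6) = ((2 - 1*⅓)*41)*6 = ((2 - ⅓)*41)*6 = ((5/3)*41)*6 = (205/3)*6 = 410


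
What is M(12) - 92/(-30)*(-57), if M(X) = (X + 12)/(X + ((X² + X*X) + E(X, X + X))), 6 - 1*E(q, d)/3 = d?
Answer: -35814/205 ≈ -174.70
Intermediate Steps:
E(q, d) = 18 - 3*d
M(X) = (12 + X)/(18 - 5*X + 2*X²) (M(X) = (X + 12)/(X + ((X² + X*X) + (18 - 3*(X + X)))) = (12 + X)/(X + ((X² + X²) + (18 - 6*X))) = (12 + X)/(X + (2*X² + (18 - 6*X))) = (12 + X)/(X + (18 - 6*X + 2*X²)) = (12 + X)/(18 - 5*X + 2*X²))
M(12) - 92/(-30)*(-57) = (12 + 12)/(18 - 5*12 + 2*12²) - 92/(-30)*(-57) = 24/(18 - 60 + 2*144) - 92*(-1/30)*(-57) = 24/(18 - 60 + 288) + (46/15)*(-57) = 24/246 - 874/5 = (1/246)*24 - 874/5 = 4/41 - 874/5 = -35814/205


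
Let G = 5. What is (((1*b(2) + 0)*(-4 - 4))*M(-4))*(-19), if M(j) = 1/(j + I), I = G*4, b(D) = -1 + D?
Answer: 19/2 ≈ 9.5000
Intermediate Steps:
I = 20 (I = 5*4 = 20)
M(j) = 1/(20 + j) (M(j) = 1/(j + 20) = 1/(20 + j))
(((1*b(2) + 0)*(-4 - 4))*M(-4))*(-19) = (((1*(-1 + 2) + 0)*(-4 - 4))/(20 - 4))*(-19) = (((1*1 + 0)*(-8))/16)*(-19) = (((1 + 0)*(-8))*(1/16))*(-19) = ((1*(-8))*(1/16))*(-19) = -8*1/16*(-19) = -½*(-19) = 19/2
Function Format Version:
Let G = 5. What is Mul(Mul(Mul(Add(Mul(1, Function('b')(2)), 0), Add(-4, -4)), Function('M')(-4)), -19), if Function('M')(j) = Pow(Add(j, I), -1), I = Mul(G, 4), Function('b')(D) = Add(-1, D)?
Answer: Rational(19, 2) ≈ 9.5000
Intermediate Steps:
I = 20 (I = Mul(5, 4) = 20)
Function('M')(j) = Pow(Add(20, j), -1) (Function('M')(j) = Pow(Add(j, 20), -1) = Pow(Add(20, j), -1))
Mul(Mul(Mul(Add(Mul(1, Function('b')(2)), 0), Add(-4, -4)), Function('M')(-4)), -19) = Mul(Mul(Mul(Add(Mul(1, Add(-1, 2)), 0), Add(-4, -4)), Pow(Add(20, -4), -1)), -19) = Mul(Mul(Mul(Add(Mul(1, 1), 0), -8), Pow(16, -1)), -19) = Mul(Mul(Mul(Add(1, 0), -8), Rational(1, 16)), -19) = Mul(Mul(Mul(1, -8), Rational(1, 16)), -19) = Mul(Mul(-8, Rational(1, 16)), -19) = Mul(Rational(-1, 2), -19) = Rational(19, 2)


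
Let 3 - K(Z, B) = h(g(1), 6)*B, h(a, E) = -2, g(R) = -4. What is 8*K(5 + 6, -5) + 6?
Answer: -50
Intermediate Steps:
K(Z, B) = 3 + 2*B (K(Z, B) = 3 - (-2)*B = 3 + 2*B)
8*K(5 + 6, -5) + 6 = 8*(3 + 2*(-5)) + 6 = 8*(3 - 10) + 6 = 8*(-7) + 6 = -56 + 6 = -50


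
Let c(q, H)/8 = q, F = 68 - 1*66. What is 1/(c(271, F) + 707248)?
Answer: 1/709416 ≈ 1.4096e-6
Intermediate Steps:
F = 2 (F = 68 - 66 = 2)
c(q, H) = 8*q
1/(c(271, F) + 707248) = 1/(8*271 + 707248) = 1/(2168 + 707248) = 1/709416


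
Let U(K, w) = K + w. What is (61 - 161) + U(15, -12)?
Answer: -97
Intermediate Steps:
(61 - 161) + U(15, -12) = (61 - 161) + (15 - 12) = -100 + 3 = -97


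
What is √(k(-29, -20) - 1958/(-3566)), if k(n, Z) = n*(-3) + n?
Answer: √186132719/1783 ≈ 7.6517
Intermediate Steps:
k(n, Z) = -2*n (k(n, Z) = -3*n + n = -2*n)
√(k(-29, -20) - 1958/(-3566)) = √(-2*(-29) - 1958/(-3566)) = √(58 - 1958*(-1/3566)) = √(58 + 979/1783) = √(104393/1783) = √186132719/1783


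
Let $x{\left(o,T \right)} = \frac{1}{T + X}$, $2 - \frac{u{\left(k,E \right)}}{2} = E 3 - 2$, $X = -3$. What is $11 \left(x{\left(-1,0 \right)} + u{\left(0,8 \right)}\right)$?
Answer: $- \frac{1331}{3} \approx -443.67$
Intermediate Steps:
$u{\left(k,E \right)} = 8 - 6 E$ ($u{\left(k,E \right)} = 4 - 2 \left(E 3 - 2\right) = 4 - 2 \left(3 E - 2\right) = 4 - 2 \left(-2 + 3 E\right) = 4 - \left(-4 + 6 E\right) = 8 - 6 E$)
$x{\left(o,T \right)} = \frac{1}{-3 + T}$ ($x{\left(o,T \right)} = \frac{1}{T - 3} = \frac{1}{-3 + T}$)
$11 \left(x{\left(-1,0 \right)} + u{\left(0,8 \right)}\right) = 11 \left(\frac{1}{-3 + 0} + \left(8 - 48\right)\right) = 11 \left(\frac{1}{-3} + \left(8 - 48\right)\right) = 11 \left(- \frac{1}{3} - 40\right) = 11 \left(- \frac{121}{3}\right) = - \frac{1331}{3}$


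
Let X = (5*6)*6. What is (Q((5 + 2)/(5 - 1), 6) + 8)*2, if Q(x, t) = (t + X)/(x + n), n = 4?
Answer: 1856/23 ≈ 80.696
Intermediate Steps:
X = 180 (X = 30*6 = 180)
Q(x, t) = (180 + t)/(4 + x) (Q(x, t) = (t + 180)/(x + 4) = (180 + t)/(4 + x))
(Q((5 + 2)/(5 - 1), 6) + 8)*2 = ((180 + 6)/(4 + (5 + 2)/(5 - 1)) + 8)*2 = (186/(4 + 7/4) + 8)*2 = (186/(23/4) + 8)*2 = ((4/23)*186 + 8)*2 = (744/23 + 8)*2 = (928/23)*2 = 1856/23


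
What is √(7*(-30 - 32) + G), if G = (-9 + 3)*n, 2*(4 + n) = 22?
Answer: 2*I*√119 ≈ 21.817*I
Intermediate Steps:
n = 7 (n = -4 + (½)*22 = -4 + 11 = 7)
G = -42 (G = (-9 + 3)*7 = -6*7 = -42)
√(7*(-30 - 32) + G) = √(7*(-30 - 32) - 42) = √(7*(-62) - 42) = √(-434 - 42) = √(-476) = 2*I*√119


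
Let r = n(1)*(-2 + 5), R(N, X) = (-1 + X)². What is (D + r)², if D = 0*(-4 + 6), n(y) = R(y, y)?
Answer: 0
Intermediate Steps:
n(y) = (-1 + y)²
r = 0 (r = (-1 + 1)²*(-2 + 5) = 0²*3 = 0*3 = 0)
D = 0 (D = 0*2 = 0)
(D + r)² = (0 + 0)² = 0² = 0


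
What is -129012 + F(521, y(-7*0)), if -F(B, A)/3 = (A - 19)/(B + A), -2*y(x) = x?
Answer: -67215195/521 ≈ -1.2901e+5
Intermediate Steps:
y(x) = -x/2
F(B, A) = -3*(-19 + A)/(A + B) (F(B, A) = -3*(A - 19)/(B + A) = -3*(-19 + A)/(A + B))
-129012 + F(521, y(-7*0)) = -129012 + 3*(19 - (-1)*(-7*0)/2)/(-(-7)*0/2 + 521) = -129012 + 3*(19 - (-1)*0/2)/(-½*0 + 521) = -129012 + 3*(19 - 1*0)/(0 + 521) = -129012 + 3*(19 + 0)/521 = -129012 + 3*(1/521)*19 = -129012 + 57/521 = -67215195/521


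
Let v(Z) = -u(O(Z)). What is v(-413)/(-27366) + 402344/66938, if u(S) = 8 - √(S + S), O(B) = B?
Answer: 2752770352/457956327 - I*√826/27366 ≈ 6.011 - 0.0010502*I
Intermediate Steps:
u(S) = 8 - √2*√S (u(S) = 8 - √(2*S) = 8 - √2*√S)
v(Z) = -8 + √2*√Z (v(Z) = -(8 - √2*√Z) = -8 + √2*√Z)
v(-413)/(-27366) + 402344/66938 = (-8 + √2*√(-413))/(-27366) + 402344/66938 = (-8 + √2*(I*√413))*(-1/27366) + 402344*(1/66938) = (-8 + I*√826)*(-1/27366) + 201172/33469 = (4/13683 - I*√826/27366) + 201172/33469 = 2752770352/457956327 - I*√826/27366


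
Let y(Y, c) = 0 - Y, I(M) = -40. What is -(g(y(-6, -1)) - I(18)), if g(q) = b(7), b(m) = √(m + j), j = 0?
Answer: -40 - √7 ≈ -42.646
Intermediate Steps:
b(m) = √m (b(m) = √(m + 0) = √m)
y(Y, c) = -Y
g(q) = √7
-(g(y(-6, -1)) - I(18)) = -(√7 - 1*(-40)) = -(√7 + 40) = -(40 + √7) = -40 - √7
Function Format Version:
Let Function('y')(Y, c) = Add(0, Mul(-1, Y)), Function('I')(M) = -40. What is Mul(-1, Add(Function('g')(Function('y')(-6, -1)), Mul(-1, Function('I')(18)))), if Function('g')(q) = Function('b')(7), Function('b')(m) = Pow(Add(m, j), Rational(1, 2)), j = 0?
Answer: Add(-40, Mul(-1, Pow(7, Rational(1, 2)))) ≈ -42.646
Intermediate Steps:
Function('b')(m) = Pow(m, Rational(1, 2)) (Function('b')(m) = Pow(Add(m, 0), Rational(1, 2)) = Pow(m, Rational(1, 2)))
Function('y')(Y, c) = Mul(-1, Y)
Function('g')(q) = Pow(7, Rational(1, 2))
Mul(-1, Add(Function('g')(Function('y')(-6, -1)), Mul(-1, Function('I')(18)))) = Mul(-1, Add(Pow(7, Rational(1, 2)), Mul(-1, -40))) = Mul(-1, Add(Pow(7, Rational(1, 2)), 40)) = Mul(-1, Add(40, Pow(7, Rational(1, 2)))) = Add(-40, Mul(-1, Pow(7, Rational(1, 2))))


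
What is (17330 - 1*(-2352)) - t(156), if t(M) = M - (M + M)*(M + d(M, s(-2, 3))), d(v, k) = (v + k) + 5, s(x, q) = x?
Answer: 117806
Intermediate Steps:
d(v, k) = 5 + k + v (d(v, k) = (k + v) + 5 = 5 + k + v)
t(M) = M - 2*M*(3 + 2*M) (t(M) = M - (M + M)*(M + (5 - 2 + M)) = M - 2*M*(M + (3 + M)) = M - 2*M*(3 + 2*M))
(17330 - 1*(-2352)) - t(156) = (17330 - 1*(-2352)) - (-1)*156*(5 + 4*156) = (17330 + 2352) - (-1)*156*(5 + 624) = 19682 - (-1)*156*629 = 19682 - 1*(-98124) = 19682 + 98124 = 117806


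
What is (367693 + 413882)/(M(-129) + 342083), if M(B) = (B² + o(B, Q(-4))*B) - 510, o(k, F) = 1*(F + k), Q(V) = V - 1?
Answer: 31263/15020 ≈ 2.0814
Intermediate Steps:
Q(V) = -1 + V
o(k, F) = F + k
M(B) = -510 + B² + B*(-5 + B) (M(B) = (B² + ((-1 - 4) + B)*B) - 510 = (B² + (-5 + B)*B) - 510 = (B² + B*(-5 + B)) - 510 = -510 + B² + B*(-5 + B))
(367693 + 413882)/(M(-129) + 342083) = (367693 + 413882)/((-510 + (-129)² - 129*(-5 - 129)) + 342083) = 781575/((-510 + 16641 - 129*(-134)) + 342083) = 781575/((-510 + 16641 + 17286) + 342083) = 781575/(33417 + 342083) = 781575/375500 = 781575*(1/375500) = 31263/15020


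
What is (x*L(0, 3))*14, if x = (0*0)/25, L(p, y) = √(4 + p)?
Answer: 0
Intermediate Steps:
x = 0 (x = 0*(1/25) = 0)
(x*L(0, 3))*14 = (0*√(4 + 0))*14 = (0*√4)*14 = (0*2)*14 = 0*14 = 0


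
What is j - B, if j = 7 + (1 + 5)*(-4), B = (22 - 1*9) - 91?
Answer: 61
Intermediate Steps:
B = -78 (B = (22 - 9) - 91 = 13 - 91 = -78)
j = -17 (j = 7 + 6*(-4) = 7 - 24 = -17)
j - B = -17 - 1*(-78) = -17 + 78 = 61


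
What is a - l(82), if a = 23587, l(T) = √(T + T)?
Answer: 23587 - 2*√41 ≈ 23574.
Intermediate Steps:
l(T) = √2*√T (l(T) = √(2*T) = √2*√T)
a - l(82) = 23587 - √2*√82 = 23587 - 2*√41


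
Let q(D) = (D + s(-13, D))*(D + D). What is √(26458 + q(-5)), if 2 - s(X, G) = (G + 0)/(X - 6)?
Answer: √9563118/19 ≈ 162.76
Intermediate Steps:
s(X, G) = 2 - G/(-6 + X) (s(X, G) = 2 - (G + 0)/(X - 6) = 2 - G/(-6 + X))
q(D) = 2*D*(2 + 20*D/19) (q(D) = (D + (-12 - D + 2*(-13))/(-6 - 13))*(D + D) = (D + (-12 - D - 26)/(-19))*(2*D) = (D - (-38 - D)/19)*(2*D) = (D + (2 + D/19))*(2*D) = (2 + 20*D/19)*(2*D) = 2*D*(2 + 20*D/19))
√(26458 + q(-5)) = √(26458 + (4/19)*(-5)*(19 + 10*(-5))) = √(26458 + (4/19)*(-5)*(19 - 50)) = √(26458 + (4/19)*(-5)*(-31)) = √(26458 + 620/19) = √(503322/19) = √9563118/19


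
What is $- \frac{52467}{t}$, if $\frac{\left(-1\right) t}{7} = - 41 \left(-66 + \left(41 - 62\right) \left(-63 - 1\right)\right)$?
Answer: $- \frac{17489}{122262} \approx -0.14305$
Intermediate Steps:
$t = 366786$ ($t = - 7 \left(- 41 \left(-66 + \left(41 - 62\right) \left(-63 - 1\right)\right)\right) = - 7 \left(- 41 \left(-66 - -1344\right)\right) = - 7 \left(- 41 \left(-66 + 1344\right)\right) = - 7 \left(\left(-41\right) 1278\right) = \left(-7\right) \left(-52398\right) = 366786$)
$- \frac{52467}{t} = - \frac{52467}{366786} = \left(-52467\right) \frac{1}{366786} = - \frac{17489}{122262}$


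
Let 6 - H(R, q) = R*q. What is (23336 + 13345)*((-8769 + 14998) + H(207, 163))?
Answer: -1008947586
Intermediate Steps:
H(R, q) = 6 - R*q
(23336 + 13345)*((-8769 + 14998) + H(207, 163)) = (23336 + 13345)*((-8769 + 14998) + (6 - 1*207*163)) = 36681*(6229 + (6 - 33741)) = 36681*(6229 - 33735) = 36681*(-27506) = -1008947586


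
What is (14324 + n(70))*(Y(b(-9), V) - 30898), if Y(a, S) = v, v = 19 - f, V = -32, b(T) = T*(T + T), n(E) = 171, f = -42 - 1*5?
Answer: -446909840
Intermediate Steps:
f = -47 (f = -42 - 5 = -47)
b(T) = 2*T**2 (b(T) = T*(2*T) = 2*T**2)
v = 66 (v = 19 - 1*(-47) = 19 + 47 = 66)
Y(a, S) = 66
(14324 + n(70))*(Y(b(-9), V) - 30898) = (14324 + 171)*(66 - 30898) = 14495*(-30832) = -446909840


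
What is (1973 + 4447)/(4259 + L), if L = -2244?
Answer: 1284/403 ≈ 3.1861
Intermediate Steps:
(1973 + 4447)/(4259 + L) = (1973 + 4447)/(4259 - 2244) = 6420/2015 = 6420*(1/2015) = 1284/403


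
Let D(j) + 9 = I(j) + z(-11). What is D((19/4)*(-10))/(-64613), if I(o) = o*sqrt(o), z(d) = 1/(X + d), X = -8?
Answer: 172/1227647 + 95*I*sqrt(190)/258452 ≈ 0.00014011 + 0.0050666*I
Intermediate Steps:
z(d) = 1/(-8 + d)
I(o) = o**(3/2)
D(j) = -172/19 + j**(3/2) (D(j) = -9 + (j**(3/2) + 1/(-8 - 11)) = -9 + (j**(3/2) + 1/(-19)) = -9 + (j**(3/2) - 1/19) = -9 + (-1/19 + j**(3/2)) = -172/19 + j**(3/2))
D((19/4)*(-10))/(-64613) = (-172/19 + ((19/4)*(-10))**(3/2))/(-64613) = (-172/19 + ((19*(1/4))*(-10))**(3/2))*(-1/64613) = (-172/19 + ((19/4)*(-10))**(3/2))*(-1/64613) = (-172/19 + (-95/2)**(3/2))*(-1/64613) = (-172/19 - 95*I*sqrt(190)/4)*(-1/64613) = 172/1227647 + 95*I*sqrt(190)/258452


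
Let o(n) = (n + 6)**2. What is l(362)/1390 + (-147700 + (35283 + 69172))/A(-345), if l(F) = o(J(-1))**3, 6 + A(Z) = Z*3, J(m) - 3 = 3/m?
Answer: 18113241/241165 ≈ 75.107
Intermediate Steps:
J(m) = 3 + 3/m
o(n) = (6 + n)**2
A(Z) = -6 + 3*Z (A(Z) = -6 + Z*3 = -6 + 3*Z)
l(F) = 46656 (l(F) = ((6 + (3 + 3/(-1)))**2)**3 = ((6 + (3 + 3*(-1)))**2)**3 = ((6 + (3 - 3))**2)**3 = ((6 + 0)**2)**3 = (6**2)**3 = 36**3 = 46656)
l(362)/1390 + (-147700 + (35283 + 69172))/A(-345) = 46656/1390 + (-147700 + (35283 + 69172))/(-6 + 3*(-345)) = 46656*(1/1390) + (-147700 + 104455)/(-6 - 1035) = 23328/695 - 43245/(-1041) = 23328/695 - 43245*(-1/1041) = 23328/695 + 14415/347 = 18113241/241165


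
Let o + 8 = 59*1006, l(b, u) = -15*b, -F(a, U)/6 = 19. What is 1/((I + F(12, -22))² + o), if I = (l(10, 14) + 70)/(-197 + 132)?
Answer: 169/12178630 ≈ 1.3877e-5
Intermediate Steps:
F(a, U) = -114 (F(a, U) = -6*19 = -114)
I = 16/13 (I = (-15*10 + 70)/(-197 + 132) = (-150 + 70)/(-65) = -80*(-1/65) = 16/13 ≈ 1.2308)
o = 59346 (o = -8 + 59*1006 = -8 + 59354 = 59346)
1/((I + F(12, -22))² + o) = 1/((16/13 - 114)² + 59346) = 1/((-1466/13)² + 59346) = 1/(2149156/169 + 59346) = 1/(12178630/169) = 169/12178630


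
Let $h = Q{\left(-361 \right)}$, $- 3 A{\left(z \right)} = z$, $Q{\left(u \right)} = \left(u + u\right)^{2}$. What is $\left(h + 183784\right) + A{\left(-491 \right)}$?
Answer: $\frac{2115695}{3} \approx 7.0523 \cdot 10^{5}$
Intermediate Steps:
$Q{\left(u \right)} = 4 u^{2}$ ($Q{\left(u \right)} = \left(2 u\right)^{2} = 4 u^{2}$)
$A{\left(z \right)} = - \frac{z}{3}$
$h = 521284$ ($h = 4 \left(-361\right)^{2} = 4 \cdot 130321 = 521284$)
$\left(h + 183784\right) + A{\left(-491 \right)} = \left(521284 + 183784\right) - - \frac{491}{3} = 705068 + \frac{491}{3} = \frac{2115695}{3}$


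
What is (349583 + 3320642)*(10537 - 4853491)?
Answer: -17774730844650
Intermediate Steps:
(349583 + 3320642)*(10537 - 4853491) = 3670225*(-4842954) = -17774730844650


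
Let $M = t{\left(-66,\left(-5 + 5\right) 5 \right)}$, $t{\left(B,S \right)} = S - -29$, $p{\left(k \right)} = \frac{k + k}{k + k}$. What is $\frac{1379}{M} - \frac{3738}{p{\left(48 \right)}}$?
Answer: $- \frac{107023}{29} \approx -3690.4$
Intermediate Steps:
$p{\left(k \right)} = 1$ ($p{\left(k \right)} = \frac{2 k}{2 k} = 2 k \frac{1}{2 k} = 1$)
$t{\left(B,S \right)} = 29 + S$ ($t{\left(B,S \right)} = S + 29 = 29 + S$)
$M = 29$ ($M = 29 + \left(-5 + 5\right) 5 = 29 + 0 \cdot 5 = 29 + 0 = 29$)
$\frac{1379}{M} - \frac{3738}{p{\left(48 \right)}} = \frac{1379}{29} - \frac{3738}{1} = 1379 \cdot \frac{1}{29} - 3738 = \frac{1379}{29} - 3738 = - \frac{107023}{29}$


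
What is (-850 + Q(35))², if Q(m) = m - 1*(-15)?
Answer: 640000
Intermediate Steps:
Q(m) = 15 + m (Q(m) = m + 15 = 15 + m)
(-850 + Q(35))² = (-850 + (15 + 35))² = (-850 + 50)² = (-800)² = 640000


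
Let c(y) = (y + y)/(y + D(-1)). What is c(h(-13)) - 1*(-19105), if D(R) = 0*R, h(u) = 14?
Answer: 19107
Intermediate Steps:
D(R) = 0
c(y) = 2 (c(y) = (y + y)/(y + 0) = (2*y)/y = 2)
c(h(-13)) - 1*(-19105) = 2 - 1*(-19105) = 2 + 19105 = 19107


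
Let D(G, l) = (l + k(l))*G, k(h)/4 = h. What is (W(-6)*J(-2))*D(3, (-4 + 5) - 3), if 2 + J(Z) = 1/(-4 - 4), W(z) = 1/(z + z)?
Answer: -85/16 ≈ -5.3125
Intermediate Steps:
k(h) = 4*h
W(z) = 1/(2*z)
D(G, l) = 5*G*l (D(G, l) = (l + 4*l)*G = (5*l)*G = 5*G*l)
J(Z) = -17/8 (J(Z) = -2 + 1/(-4 - 4) = -2 + 1/(-8) = -2 - 1/8 = -17/8)
(W(-6)*J(-2))*D(3, (-4 + 5) - 3) = (((1/2)/(-6))*(-17/8))*(5*3*((-4 + 5) - 3)) = (((1/2)*(-1/6))*(-17/8))*(5*3*(1 - 3)) = (-1/12*(-17/8))*(5*3*(-2)) = (17/96)*(-30) = -85/16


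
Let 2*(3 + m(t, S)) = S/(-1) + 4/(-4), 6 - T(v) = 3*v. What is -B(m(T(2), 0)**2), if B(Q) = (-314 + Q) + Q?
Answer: 579/2 ≈ 289.50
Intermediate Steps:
T(v) = 6 - 3*v
m(t, S) = -7/2 - S/2 (m(t, S) = -3 + (S/(-1) + 4/(-4))/2 = -3 + (S*(-1) + 4*(-1/4))/2 = -3 + (-S - 1)/2 = -3 + (-1 - S)/2 = -3 + (-1/2 - S/2) = -7/2 - S/2)
B(Q) = -314 + 2*Q
-B(m(T(2), 0)**2) = -(-314 + 2*(-7/2 - 1/2*0)**2) = -(-314 + 2*(-7/2 + 0)**2) = -(-314 + 2*(-7/2)**2) = -(-314 + 2*(49/4)) = -(-314 + 49/2) = -1*(-579/2) = 579/2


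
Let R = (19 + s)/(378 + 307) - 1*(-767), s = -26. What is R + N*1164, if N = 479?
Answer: 382451248/685 ≈ 5.5832e+5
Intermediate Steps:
R = 525388/685 (R = (19 - 26)/(378 + 307) - 1*(-767) = -7/685 + 767 = 525388/685 ≈ 766.99)
R + N*1164 = 525388/685 + 479*1164 = 525388/685 + 557556 = 382451248/685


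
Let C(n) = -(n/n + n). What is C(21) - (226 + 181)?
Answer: -429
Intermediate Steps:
C(n) = -1 - n (C(n) = -(1 + n) = -1 - n)
C(21) - (226 + 181) = (-1 - 1*21) - (226 + 181) = (-1 - 21) - 1*407 = -22 - 407 = -429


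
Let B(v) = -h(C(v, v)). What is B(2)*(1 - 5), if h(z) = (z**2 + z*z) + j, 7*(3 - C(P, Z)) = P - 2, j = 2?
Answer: 80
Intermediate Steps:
C(P, Z) = 23/7 - P/7 (C(P, Z) = 3 - (P - 2)/7 = 3 - (-2 + P)/7 = 3 + (2/7 - P/7) = 23/7 - P/7)
h(z) = 2 + 2*z**2 (h(z) = (z**2 + z*z) + 2 = (z**2 + z**2) + 2 = 2*z**2 + 2 = 2 + 2*z**2)
B(v) = -2 - 2*(23/7 - v/7)**2 (B(v) = -(2 + 2*(23/7 - v/7)**2) = -2 - 2*(23/7 - v/7)**2)
B(2)*(1 - 5) = (-2 - 2*(-23 + 2)**2/49)*(1 - 5) = (-2 - 2/49*(-21)**2)*(-4) = (-2 - 2/49*441)*(-4) = (-2 - 18)*(-4) = -20*(-4) = 80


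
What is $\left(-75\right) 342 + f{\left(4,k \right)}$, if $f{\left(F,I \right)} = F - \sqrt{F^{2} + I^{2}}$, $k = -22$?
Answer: $-25646 - 10 \sqrt{5} \approx -25668.0$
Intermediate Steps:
$\left(-75\right) 342 + f{\left(4,k \right)} = \left(-75\right) 342 + \left(4 - \sqrt{4^{2} + \left(-22\right)^{2}}\right) = -25650 + \left(4 - \sqrt{16 + 484}\right) = -25650 + \left(4 - \sqrt{500}\right) = -25650 + \left(4 - 10 \sqrt{5}\right) = -25646 - 10 \sqrt{5}$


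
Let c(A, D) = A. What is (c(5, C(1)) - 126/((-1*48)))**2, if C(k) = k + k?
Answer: 3721/64 ≈ 58.141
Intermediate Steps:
C(k) = 2*k
(c(5, C(1)) - 126/((-1*48)))**2 = (5 - 126/((-1*48)))**2 = (5 - 126/(-48))**2 = (5 - 126*(-1/48))**2 = (5 + 21/8)**2 = (61/8)**2 = 3721/64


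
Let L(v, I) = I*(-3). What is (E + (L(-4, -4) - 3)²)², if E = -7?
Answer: 5476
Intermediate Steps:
L(v, I) = -3*I
(E + (L(-4, -4) - 3)²)² = (-7 + (-3*(-4) - 3)²)² = (-7 + (12 - 3)²)² = (-7 + 9²)² = (-7 + 81)² = 74² = 5476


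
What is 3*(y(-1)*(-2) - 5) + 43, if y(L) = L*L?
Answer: 22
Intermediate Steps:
y(L) = L**2
3*(y(-1)*(-2) - 5) + 43 = 3*((-1)**2*(-2) - 5) + 43 = 3*(1*(-2) - 5) + 43 = 3*(-2 - 5) + 43 = 3*(-7) + 43 = -21 + 43 = 22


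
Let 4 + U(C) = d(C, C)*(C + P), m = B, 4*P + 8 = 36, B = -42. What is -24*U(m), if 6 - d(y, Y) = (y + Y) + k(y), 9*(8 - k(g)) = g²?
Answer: 233616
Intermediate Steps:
k(g) = 8 - g²/9
P = 7 (P = -2 + (¼)*36 = -2 + 9 = 7)
d(y, Y) = -2 - Y - y + y²/9 (d(y, Y) = 6 - ((y + Y) + (8 - y²/9)) = 6 - ((Y + y) + (8 - y²/9)) = 6 - (8 + Y + y - y²/9) = 6 + (-8 - Y - y + y²/9) = -2 - Y - y + y²/9)
m = -42
U(C) = -4 + (7 + C)*(-2 - 2*C + C²/9) (U(C) = -4 + (-2 - C - C + C²/9)*(C + 7) = -4 + (-2 - 2*C + C²/9)*(7 + C) = -4 + (7 + C)*(-2 - 2*C + C²/9))
-24*U(m) = -24*(-18 - 16*(-42) - 11/9*(-42)² + (⅑)*(-42)³) = -24*(-18 + 672 - 11/9*1764 + (⅑)*(-74088)) = -24*(-18 + 672 - 2156 - 8232) = -24*(-9734) = 233616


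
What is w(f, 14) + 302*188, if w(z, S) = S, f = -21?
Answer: 56790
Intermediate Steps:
w(f, 14) + 302*188 = 14 + 302*188 = 14 + 56776 = 56790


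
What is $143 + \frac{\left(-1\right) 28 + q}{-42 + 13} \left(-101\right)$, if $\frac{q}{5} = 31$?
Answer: $\frac{16974}{29} \approx 585.31$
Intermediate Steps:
$q = 155$ ($q = 5 \cdot 31 = 155$)
$143 + \frac{\left(-1\right) 28 + q}{-42 + 13} \left(-101\right) = 143 + \frac{\left(-1\right) 28 + 155}{-42 + 13} \left(-101\right) = 143 + \frac{-28 + 155}{-29} \left(-101\right) = 143 + 127 \left(- \frac{1}{29}\right) \left(-101\right) = 143 - - \frac{12827}{29} = 143 + \frac{12827}{29} = \frac{16974}{29}$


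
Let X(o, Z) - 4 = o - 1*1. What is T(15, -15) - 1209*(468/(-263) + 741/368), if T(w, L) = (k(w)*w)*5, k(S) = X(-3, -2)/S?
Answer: -27394731/96784 ≈ -283.05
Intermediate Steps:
X(o, Z) = 3 + o (X(o, Z) = 4 + (o - 1*1) = 4 + (o - 1) = 4 + (-1 + o) = 3 + o)
k(S) = 0 (k(S) = (3 - 3)/S = 0/S = 0)
T(w, L) = 0 (T(w, L) = (0*w)*5 = 0*5 = 0)
T(15, -15) - 1209*(468/(-263) + 741/368) = 0 - 1209*(468/(-263) + 741/368) = 0 - 1209*(468*(-1/263) + 741*(1/368)) = 0 - 1209*(-468/263 + 741/368) = 0 - 1209*22659/96784 = 0 - 27394731/96784 = -27394731/96784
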